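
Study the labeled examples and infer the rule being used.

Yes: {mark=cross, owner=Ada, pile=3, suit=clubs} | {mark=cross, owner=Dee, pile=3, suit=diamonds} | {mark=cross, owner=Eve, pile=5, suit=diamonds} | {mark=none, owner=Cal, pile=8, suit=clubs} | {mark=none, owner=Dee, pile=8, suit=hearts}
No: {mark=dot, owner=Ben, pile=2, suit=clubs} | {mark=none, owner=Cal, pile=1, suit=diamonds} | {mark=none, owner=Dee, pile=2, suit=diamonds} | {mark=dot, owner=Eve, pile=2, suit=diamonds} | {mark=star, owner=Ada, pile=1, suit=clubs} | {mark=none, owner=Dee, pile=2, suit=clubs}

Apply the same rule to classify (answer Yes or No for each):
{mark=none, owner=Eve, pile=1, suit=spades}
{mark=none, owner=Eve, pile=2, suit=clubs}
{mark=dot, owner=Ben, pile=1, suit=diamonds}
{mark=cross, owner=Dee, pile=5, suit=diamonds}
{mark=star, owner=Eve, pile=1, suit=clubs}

No, No, No, Yes, No

All 'Yes' examples share one property — pile ≥ 3 — and every 'No' example lacks it.
{mark=none, owner=Eve, pile=1, suit=spades}: No (pile = 1).
{mark=none, owner=Eve, pile=2, suit=clubs}: No (pile = 2).
{mark=dot, owner=Ben, pile=1, suit=diamonds}: No (pile = 1).
{mark=cross, owner=Dee, pile=5, suit=diamonds}: Yes (pile = 5).
{mark=star, owner=Eve, pile=1, suit=clubs}: No (pile = 1).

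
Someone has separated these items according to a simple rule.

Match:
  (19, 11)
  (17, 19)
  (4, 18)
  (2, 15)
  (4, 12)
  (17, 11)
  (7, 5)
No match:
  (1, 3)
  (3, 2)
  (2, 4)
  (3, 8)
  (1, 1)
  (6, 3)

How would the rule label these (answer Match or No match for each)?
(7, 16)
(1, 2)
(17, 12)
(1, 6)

Match, No match, Match, No match

The common property of the 'Match' items is: sum ≥ 12. No 'No match' item has it.
(7, 16) → 7+16 = 23 → Match.
(1, 2) → 1+2 = 3 → No match.
(17, 12) → 17+12 = 29 → Match.
(1, 6) → 1+6 = 7 → No match.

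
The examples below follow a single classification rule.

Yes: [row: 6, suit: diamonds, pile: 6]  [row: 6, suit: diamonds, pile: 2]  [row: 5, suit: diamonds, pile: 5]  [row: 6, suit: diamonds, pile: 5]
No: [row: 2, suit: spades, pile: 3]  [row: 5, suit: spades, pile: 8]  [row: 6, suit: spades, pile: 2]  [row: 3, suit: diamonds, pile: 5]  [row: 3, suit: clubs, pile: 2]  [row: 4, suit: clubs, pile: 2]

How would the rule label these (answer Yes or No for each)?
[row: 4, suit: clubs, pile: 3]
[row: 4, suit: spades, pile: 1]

No, No

The rule appears to be: suit is diamonds AND row ≥ 4.
[row: 4, suit: clubs, pile: 3]: suit is clubs, row = 4, does not fit → No. [row: 4, suit: spades, pile: 1]: suit is spades, row = 4, does not fit → No.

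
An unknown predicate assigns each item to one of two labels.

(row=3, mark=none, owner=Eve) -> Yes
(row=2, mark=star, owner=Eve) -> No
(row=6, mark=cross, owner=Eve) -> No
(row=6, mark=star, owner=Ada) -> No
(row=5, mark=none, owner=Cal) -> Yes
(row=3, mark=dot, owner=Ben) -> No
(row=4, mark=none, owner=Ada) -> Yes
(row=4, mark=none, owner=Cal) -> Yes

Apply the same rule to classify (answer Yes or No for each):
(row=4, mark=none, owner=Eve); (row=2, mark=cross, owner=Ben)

The pattern is that an item is 'Yes' exactly when: mark is none.
(row=4, mark=none, owner=Eve) — mark is none, hence Yes.
(row=2, mark=cross, owner=Ben) — mark is cross, hence No.

Yes, No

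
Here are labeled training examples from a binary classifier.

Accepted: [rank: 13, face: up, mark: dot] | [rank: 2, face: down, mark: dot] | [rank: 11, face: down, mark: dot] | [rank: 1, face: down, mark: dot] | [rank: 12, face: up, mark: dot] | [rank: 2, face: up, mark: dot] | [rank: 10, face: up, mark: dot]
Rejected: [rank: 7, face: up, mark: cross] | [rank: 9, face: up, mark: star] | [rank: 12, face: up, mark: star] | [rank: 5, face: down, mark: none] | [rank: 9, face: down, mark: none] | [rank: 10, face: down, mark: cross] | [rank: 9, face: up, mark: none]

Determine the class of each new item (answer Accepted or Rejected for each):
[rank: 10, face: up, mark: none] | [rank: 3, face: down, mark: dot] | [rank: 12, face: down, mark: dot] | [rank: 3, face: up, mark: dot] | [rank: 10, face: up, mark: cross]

Rejected, Accepted, Accepted, Accepted, Rejected

Comparing the two groups points to one rule — mark is dot.
[rank: 10, face: up, mark: none] → mark is none → Rejected. [rank: 3, face: down, mark: dot] → mark is dot → Accepted. [rank: 12, face: down, mark: dot] → mark is dot → Accepted. [rank: 3, face: up, mark: dot] → mark is dot → Accepted. [rank: 10, face: up, mark: cross] → mark is cross → Rejected.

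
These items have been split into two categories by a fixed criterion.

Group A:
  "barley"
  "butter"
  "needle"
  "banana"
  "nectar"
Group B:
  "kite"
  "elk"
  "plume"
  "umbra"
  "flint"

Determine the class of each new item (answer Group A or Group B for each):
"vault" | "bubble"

Group B, Group A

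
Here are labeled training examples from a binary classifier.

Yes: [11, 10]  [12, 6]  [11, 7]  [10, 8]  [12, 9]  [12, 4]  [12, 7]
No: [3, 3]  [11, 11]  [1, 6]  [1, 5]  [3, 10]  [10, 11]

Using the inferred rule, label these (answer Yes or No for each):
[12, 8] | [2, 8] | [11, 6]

Yes, No, Yes

Comparing the two groups points to one rule — first > second.
[12, 8] → 12 > 8 → Yes. [2, 8] → 2 < 8 → No. [11, 6] → 11 > 6 → Yes.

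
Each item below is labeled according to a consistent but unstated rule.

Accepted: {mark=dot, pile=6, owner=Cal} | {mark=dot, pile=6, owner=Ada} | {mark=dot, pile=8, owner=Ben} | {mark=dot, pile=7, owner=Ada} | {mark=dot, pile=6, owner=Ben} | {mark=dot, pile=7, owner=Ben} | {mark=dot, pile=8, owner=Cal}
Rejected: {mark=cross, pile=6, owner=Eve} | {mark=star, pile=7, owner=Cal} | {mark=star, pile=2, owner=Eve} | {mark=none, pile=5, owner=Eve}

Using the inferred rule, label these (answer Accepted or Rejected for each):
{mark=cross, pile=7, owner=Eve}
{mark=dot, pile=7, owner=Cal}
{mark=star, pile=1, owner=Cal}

Rejected, Accepted, Rejected

The common property of the 'Accepted' items is: mark is dot. No 'Rejected' item has it.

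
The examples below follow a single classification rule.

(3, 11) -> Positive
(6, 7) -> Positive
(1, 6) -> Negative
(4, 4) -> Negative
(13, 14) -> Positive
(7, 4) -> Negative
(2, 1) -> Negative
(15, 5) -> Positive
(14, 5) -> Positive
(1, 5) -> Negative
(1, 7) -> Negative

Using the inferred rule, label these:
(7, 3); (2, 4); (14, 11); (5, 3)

Negative, Negative, Positive, Negative

The simplest hypothesis consistent with all the labels is: sum ≥ 13.
Negative: (7, 3), since 7+3 = 10.
Negative: (2, 4), since 2+4 = 6.
Positive: (14, 11), since 14+11 = 25.
Negative: (5, 3), since 5+3 = 8.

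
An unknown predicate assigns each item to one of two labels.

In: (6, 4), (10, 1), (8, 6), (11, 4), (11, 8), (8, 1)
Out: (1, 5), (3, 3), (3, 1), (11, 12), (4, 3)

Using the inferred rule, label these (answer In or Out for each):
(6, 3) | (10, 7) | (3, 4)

The simplest hypothesis consistent with all the labels is: first > second AND sum ≥ 9.

In, In, Out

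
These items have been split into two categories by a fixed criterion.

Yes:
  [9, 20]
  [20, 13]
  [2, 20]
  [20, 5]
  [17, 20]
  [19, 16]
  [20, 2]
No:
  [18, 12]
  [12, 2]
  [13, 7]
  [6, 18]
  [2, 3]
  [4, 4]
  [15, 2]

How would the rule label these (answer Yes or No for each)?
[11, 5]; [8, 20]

No, Yes

The common property of the 'Yes' items is: max ≥ 19. No 'No' item has it.
No: [11, 5], since max 11. Yes: [8, 20], since max 20.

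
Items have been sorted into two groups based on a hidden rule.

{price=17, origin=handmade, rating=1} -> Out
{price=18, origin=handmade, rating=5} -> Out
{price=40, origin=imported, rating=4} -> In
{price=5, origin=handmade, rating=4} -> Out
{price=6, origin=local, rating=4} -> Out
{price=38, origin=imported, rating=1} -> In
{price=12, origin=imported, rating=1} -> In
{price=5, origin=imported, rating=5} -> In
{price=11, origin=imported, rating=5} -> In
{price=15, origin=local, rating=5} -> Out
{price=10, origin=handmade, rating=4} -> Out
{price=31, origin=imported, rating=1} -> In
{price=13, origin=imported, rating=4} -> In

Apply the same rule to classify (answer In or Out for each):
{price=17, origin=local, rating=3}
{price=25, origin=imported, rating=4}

Out, In

The simplest hypothesis consistent with all the labels is: origin is imported.
{price=17, origin=local, rating=3}: origin is local — fails the rule, so Out. {price=25, origin=imported, rating=4}: origin is imported — has this property, so In.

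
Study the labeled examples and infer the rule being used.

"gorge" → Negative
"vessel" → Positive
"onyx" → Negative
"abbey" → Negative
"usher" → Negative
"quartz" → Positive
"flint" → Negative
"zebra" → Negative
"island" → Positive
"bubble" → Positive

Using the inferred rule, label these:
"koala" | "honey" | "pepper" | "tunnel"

The rule appears to be: length 6.

Negative, Negative, Positive, Positive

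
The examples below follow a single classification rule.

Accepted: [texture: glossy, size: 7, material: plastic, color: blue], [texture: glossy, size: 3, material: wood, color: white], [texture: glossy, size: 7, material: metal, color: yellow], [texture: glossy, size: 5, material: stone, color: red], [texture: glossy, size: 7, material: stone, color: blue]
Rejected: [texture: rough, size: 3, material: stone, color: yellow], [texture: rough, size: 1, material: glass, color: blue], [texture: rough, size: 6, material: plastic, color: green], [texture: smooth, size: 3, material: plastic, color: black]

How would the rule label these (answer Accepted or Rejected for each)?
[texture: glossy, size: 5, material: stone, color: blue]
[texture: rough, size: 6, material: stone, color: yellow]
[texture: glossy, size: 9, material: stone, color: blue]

A rule that fits every label: texture is glossy — true of each 'Accepted' example, false of each 'Rejected' one.

Accepted, Rejected, Accepted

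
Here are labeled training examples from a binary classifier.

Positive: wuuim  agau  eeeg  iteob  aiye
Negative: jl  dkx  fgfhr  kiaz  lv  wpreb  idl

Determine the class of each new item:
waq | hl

'Positive' ⟺ has ≥ 3 vowels.
waq → 1 vowel → Negative. hl → 0 vowels → Negative.

Negative, Negative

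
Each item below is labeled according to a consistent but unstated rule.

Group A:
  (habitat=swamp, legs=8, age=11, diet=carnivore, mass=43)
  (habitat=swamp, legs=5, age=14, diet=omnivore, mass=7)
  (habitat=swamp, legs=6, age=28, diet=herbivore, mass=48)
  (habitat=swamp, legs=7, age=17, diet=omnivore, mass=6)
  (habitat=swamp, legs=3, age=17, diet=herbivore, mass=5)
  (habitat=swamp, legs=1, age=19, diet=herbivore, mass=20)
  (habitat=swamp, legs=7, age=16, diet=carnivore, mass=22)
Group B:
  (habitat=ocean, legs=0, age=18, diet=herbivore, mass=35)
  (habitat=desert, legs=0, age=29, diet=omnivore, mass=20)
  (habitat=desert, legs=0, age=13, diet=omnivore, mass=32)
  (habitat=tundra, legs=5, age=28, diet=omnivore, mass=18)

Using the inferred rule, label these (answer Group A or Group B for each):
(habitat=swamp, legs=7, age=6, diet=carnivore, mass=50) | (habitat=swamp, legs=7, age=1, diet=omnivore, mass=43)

Group A, Group A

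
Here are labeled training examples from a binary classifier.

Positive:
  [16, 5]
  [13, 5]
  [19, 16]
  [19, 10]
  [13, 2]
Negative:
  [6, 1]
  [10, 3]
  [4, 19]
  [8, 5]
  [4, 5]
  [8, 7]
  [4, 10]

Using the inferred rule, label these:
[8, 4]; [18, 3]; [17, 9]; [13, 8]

Negative, Positive, Positive, Positive

'Positive' ⟺ first ≥ 13.
[8, 4] — first 8, hence Negative.
[18, 3] — first 18, hence Positive.
[17, 9] — first 17, hence Positive.
[13, 8] — first 13, hence Positive.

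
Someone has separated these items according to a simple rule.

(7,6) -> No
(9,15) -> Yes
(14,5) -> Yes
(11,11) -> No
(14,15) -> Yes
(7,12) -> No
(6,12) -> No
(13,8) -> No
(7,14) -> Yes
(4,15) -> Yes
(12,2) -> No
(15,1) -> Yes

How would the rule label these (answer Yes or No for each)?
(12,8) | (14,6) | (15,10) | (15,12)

Rule: max ≥ 14. This holds for each 'Yes' example and fails for each 'No' one.
(12,8): max 12, does not pass → No.
(14,6): max 14, meets the rule → Yes.
(15,10): max 15, meets the rule → Yes.
(15,12): max 15, meets the rule → Yes.

No, Yes, Yes, Yes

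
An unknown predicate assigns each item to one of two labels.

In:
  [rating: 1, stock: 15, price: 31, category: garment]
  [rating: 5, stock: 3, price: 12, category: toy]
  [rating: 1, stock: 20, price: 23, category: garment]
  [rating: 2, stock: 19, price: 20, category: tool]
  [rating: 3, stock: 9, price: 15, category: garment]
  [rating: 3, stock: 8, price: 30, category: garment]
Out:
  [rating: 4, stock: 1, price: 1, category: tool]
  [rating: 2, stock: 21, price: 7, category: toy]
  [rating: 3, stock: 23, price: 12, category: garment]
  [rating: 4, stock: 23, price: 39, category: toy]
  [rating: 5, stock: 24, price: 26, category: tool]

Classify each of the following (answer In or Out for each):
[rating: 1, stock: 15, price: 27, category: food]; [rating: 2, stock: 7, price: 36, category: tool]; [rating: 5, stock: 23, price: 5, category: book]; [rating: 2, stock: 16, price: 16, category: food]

In, In, Out, In

One predicate separates the groups cleanly: stock ≤ 20 AND price ≥ 7.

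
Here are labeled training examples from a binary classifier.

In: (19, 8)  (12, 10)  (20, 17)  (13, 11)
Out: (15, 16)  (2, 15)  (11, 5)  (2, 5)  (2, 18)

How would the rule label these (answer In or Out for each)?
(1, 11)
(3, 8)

Out, Out

The rule appears to be: first > second AND sum ≥ 17.
(1, 11): 1 < 11, 1+11 = 12, does not satisfy this → Out.
(3, 8): 3 < 8, 3+8 = 11, does not satisfy this → Out.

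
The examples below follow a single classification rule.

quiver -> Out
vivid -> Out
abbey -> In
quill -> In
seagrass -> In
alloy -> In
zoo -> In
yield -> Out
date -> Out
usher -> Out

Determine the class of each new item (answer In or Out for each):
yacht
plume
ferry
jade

Out, Out, In, Out

The rule appears to be: has a double letter.
yacht: no doubled letter, doesn't qualify → Out.
plume: no doubled letter, doesn't qualify → Out.
ferry: 'rr' doubled, qualifies → In.
jade: no doubled letter, doesn't qualify → Out.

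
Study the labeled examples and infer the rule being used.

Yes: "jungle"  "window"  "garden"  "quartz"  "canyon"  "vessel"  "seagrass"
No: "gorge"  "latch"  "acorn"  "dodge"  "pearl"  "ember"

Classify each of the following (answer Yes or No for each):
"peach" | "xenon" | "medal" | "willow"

One predicate separates the groups cleanly: even length.

No, No, No, Yes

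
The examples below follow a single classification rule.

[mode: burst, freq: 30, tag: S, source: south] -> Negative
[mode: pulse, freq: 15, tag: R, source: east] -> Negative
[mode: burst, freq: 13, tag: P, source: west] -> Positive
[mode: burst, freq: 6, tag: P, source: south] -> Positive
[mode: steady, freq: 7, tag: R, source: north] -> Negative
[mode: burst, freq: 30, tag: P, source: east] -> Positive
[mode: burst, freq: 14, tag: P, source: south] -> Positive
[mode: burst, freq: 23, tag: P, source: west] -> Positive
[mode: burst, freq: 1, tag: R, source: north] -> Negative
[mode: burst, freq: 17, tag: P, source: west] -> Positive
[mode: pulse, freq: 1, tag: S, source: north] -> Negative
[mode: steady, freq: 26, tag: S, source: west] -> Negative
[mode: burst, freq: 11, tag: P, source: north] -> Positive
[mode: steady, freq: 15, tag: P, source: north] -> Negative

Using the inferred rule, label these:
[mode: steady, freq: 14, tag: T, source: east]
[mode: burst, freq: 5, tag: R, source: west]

Negative, Negative

The simplest hypothesis consistent with all the labels is: tag is P AND mode is burst.
[mode: steady, freq: 14, tag: T, source: east] → tag is T, mode is steady → Negative.
[mode: burst, freq: 5, tag: R, source: west] → tag is R, mode is burst → Negative.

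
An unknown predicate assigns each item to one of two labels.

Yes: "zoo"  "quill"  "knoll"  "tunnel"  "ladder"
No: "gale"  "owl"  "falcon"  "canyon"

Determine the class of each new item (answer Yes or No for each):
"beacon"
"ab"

Checking candidate rules against both groups, what survives is: has a double letter.
"beacon": No (no doubled letter). "ab": No (no doubled letter).

No, No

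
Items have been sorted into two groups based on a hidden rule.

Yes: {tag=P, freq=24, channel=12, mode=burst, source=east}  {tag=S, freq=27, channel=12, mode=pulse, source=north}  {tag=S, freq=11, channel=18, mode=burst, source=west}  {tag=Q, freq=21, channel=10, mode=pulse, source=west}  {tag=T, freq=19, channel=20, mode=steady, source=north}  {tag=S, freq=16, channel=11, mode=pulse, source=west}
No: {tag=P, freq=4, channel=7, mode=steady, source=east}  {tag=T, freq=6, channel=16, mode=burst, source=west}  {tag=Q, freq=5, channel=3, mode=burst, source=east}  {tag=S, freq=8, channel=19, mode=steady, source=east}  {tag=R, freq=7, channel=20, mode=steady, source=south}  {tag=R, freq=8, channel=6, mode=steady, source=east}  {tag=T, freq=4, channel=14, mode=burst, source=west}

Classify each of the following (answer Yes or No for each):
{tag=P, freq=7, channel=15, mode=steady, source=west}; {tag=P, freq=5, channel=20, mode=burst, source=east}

No, No

Every 'Yes' example satisfies: freq ≥ 11. None of the 'No' examples do.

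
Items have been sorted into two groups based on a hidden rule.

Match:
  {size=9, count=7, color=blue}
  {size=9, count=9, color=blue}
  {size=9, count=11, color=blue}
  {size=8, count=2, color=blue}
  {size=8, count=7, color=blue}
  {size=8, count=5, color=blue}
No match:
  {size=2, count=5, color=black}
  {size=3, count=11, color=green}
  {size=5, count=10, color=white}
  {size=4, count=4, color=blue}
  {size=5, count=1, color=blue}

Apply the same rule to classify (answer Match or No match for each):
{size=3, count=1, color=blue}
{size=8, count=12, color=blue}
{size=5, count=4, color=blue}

No match, Match, No match

'Match' ⟺ size ≥ 8.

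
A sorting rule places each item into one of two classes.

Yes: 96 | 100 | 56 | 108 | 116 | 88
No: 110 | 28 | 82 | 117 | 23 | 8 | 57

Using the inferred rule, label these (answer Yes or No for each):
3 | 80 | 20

The common property of the 'Yes' items is: multiple of 4 AND at least 56. No 'No' item has it.
3: No (3 = 4·0 + 3, 3 < 56). 80: Yes (80 = 4·20, 80 ≥ 56). 20: No (20 = 4·5, 20 < 56).

No, Yes, No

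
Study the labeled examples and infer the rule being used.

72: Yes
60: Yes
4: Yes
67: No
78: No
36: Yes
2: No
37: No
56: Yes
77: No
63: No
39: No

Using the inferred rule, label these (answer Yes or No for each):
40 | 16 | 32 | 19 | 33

Yes, Yes, Yes, No, No

The rule appears to be: multiple of 4.
Yes: 40, since 40 = 4·10.
Yes: 16, since 16 = 4·4.
Yes: 32, since 32 = 4·8.
No: 19, since 19 = 4·4 + 3.
No: 33, since 33 = 4·8 + 1.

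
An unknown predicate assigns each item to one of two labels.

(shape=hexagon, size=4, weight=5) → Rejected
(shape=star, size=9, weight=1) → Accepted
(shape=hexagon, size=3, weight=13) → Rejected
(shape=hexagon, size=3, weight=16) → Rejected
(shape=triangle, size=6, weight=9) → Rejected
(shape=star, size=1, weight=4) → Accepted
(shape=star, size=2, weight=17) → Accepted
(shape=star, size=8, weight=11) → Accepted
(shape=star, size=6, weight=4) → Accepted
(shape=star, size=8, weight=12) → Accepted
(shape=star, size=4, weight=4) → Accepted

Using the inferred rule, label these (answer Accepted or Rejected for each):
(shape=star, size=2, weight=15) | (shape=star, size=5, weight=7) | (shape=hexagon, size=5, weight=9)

Accepted, Accepted, Rejected

The rule appears to be: shape is star.
(shape=star, size=2, weight=15): shape is star — matches, so Accepted. (shape=star, size=5, weight=7): shape is star — matches, so Accepted. (shape=hexagon, size=5, weight=9): shape is hexagon — doesn't match, so Rejected.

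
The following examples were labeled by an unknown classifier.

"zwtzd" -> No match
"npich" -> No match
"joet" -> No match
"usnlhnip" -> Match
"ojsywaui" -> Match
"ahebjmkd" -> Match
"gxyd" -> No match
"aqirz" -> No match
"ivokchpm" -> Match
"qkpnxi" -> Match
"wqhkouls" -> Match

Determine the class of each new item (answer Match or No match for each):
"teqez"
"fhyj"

The distinguishing property — length ≥ 6 — holds for all the 'Match' cases and none of the 'No match' cases.
"teqez" — length 5, hence No match.
"fhyj" — length 4, hence No match.

No match, No match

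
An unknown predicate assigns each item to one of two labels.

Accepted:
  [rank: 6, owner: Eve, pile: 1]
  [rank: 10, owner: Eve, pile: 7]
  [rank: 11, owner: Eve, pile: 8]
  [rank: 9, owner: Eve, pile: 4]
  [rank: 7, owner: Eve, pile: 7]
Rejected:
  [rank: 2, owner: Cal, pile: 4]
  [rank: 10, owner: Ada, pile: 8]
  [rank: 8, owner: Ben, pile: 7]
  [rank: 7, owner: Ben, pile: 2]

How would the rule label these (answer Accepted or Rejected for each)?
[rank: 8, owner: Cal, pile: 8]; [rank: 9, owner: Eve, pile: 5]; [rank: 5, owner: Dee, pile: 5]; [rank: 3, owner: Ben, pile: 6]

Looking at the examples, the only property every 'Accepted' case has and every 'Rejected' case lacks is: owner is Eve.

Rejected, Accepted, Rejected, Rejected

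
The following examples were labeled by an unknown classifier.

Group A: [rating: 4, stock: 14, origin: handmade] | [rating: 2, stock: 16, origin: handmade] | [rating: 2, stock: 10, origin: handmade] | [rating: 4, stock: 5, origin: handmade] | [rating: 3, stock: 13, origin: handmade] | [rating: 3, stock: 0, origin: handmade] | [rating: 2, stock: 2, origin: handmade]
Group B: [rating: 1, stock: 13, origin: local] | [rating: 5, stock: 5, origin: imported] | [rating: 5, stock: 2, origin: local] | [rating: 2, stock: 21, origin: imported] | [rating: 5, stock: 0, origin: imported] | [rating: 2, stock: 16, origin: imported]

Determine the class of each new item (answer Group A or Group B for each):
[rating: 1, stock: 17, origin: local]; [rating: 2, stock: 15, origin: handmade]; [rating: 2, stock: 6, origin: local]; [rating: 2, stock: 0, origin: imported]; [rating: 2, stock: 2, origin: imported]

The simplest hypothesis consistent with all the labels is: origin is handmade.
[rating: 1, stock: 17, origin: local] — origin is local, hence Group B.
[rating: 2, stock: 15, origin: handmade] — origin is handmade, hence Group A.
[rating: 2, stock: 6, origin: local] — origin is local, hence Group B.
[rating: 2, stock: 0, origin: imported] — origin is imported, hence Group B.
[rating: 2, stock: 2, origin: imported] — origin is imported, hence Group B.

Group B, Group A, Group B, Group B, Group B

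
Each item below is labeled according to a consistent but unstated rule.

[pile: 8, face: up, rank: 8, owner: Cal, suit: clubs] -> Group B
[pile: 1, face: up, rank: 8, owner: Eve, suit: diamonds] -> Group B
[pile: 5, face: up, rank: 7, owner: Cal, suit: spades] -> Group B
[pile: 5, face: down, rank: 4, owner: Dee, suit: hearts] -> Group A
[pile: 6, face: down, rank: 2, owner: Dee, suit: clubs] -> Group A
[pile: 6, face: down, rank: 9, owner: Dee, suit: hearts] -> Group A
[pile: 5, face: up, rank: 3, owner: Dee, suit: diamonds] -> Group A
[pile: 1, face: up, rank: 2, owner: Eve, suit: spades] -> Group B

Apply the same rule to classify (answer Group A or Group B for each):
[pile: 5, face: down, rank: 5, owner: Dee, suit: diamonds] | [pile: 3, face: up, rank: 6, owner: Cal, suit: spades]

Group A, Group B

The distinguishing property — owner is Dee — holds for all the 'Group A' cases and none of the 'Group B' cases.
Group A: [pile: 5, face: down, rank: 5, owner: Dee, suit: diamonds], since owner is Dee.
Group B: [pile: 3, face: up, rank: 6, owner: Cal, suit: spades], since owner is Cal.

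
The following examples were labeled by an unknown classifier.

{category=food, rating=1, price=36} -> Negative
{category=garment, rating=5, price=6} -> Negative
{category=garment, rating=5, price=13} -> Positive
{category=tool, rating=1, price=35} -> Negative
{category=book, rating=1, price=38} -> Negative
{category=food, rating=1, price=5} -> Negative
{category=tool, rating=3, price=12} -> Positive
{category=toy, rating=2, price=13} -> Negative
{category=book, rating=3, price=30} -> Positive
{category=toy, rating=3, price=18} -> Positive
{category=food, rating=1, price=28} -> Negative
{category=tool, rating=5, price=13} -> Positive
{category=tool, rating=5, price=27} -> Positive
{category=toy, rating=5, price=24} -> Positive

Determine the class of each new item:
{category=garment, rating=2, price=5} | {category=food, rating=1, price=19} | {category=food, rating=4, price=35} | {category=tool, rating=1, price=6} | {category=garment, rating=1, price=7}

Negative, Negative, Positive, Negative, Negative

Every 'Positive' example satisfies: price ≥ 12 AND rating ≥ 3. None of the 'Negative' examples do.
{category=garment, rating=2, price=5} → price = 5, rating = 2 → Negative. {category=food, rating=1, price=19} → price = 19, rating = 1 → Negative. {category=food, rating=4, price=35} → price = 35, rating = 4 → Positive. {category=tool, rating=1, price=6} → price = 6, rating = 1 → Negative. {category=garment, rating=1, price=7} → price = 7, rating = 1 → Negative.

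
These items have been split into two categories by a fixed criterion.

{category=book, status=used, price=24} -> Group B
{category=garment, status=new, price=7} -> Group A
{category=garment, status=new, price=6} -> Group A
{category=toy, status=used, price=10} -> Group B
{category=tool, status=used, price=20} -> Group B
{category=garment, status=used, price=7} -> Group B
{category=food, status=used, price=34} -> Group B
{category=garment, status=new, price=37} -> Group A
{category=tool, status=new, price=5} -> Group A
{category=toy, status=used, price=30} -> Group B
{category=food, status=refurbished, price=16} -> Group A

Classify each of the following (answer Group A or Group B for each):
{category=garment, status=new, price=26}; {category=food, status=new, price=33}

Checking candidate rules against both groups, what survives is: status is not used.
{category=garment, status=new, price=26}: Group A (status is new). {category=food, status=new, price=33}: Group A (status is new).

Group A, Group A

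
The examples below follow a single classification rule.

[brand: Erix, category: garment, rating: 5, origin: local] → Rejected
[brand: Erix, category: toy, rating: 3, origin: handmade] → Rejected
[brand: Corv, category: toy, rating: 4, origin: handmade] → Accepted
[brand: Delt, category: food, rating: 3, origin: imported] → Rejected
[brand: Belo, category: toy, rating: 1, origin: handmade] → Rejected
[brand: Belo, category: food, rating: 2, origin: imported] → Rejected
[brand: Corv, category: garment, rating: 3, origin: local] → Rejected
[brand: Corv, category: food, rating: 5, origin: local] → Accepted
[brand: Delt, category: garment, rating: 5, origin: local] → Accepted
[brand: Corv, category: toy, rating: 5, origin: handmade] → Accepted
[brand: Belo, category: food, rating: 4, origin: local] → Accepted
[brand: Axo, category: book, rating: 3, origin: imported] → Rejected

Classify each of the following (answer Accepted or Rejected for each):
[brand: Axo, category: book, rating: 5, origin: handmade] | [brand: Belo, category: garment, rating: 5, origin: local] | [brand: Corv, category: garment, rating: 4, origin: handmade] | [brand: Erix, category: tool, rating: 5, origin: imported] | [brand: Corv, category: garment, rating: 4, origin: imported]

The common property of the 'Accepted' items is: brand is not Erix AND rating ≥ 4. No 'Rejected' item has it.
[brand: Axo, category: book, rating: 5, origin: handmade] — brand is Axo, rating = 5, hence Accepted. [brand: Belo, category: garment, rating: 5, origin: local] — brand is Belo, rating = 5, hence Accepted. [brand: Corv, category: garment, rating: 4, origin: handmade] — brand is Corv, rating = 4, hence Accepted. [brand: Erix, category: tool, rating: 5, origin: imported] — brand is Erix, rating = 5, hence Rejected. [brand: Corv, category: garment, rating: 4, origin: imported] — brand is Corv, rating = 4, hence Accepted.

Accepted, Accepted, Accepted, Rejected, Accepted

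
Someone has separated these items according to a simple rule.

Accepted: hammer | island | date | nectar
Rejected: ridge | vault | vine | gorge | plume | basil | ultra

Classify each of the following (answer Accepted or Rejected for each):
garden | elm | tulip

Accepted, Rejected, Rejected

'Accepted' ⟺ even length AND contains 'a'.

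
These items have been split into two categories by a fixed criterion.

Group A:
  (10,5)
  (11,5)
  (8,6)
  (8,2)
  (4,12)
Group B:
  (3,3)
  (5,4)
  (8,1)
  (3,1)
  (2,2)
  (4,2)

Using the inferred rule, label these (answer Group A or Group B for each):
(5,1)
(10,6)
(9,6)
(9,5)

Group B, Group A, Group A, Group A

The pattern is that an item is 'Group A' exactly when: sum ≥ 10.
(5,1): 5+1 = 6, does not pass → Group B. (10,6): 10+6 = 16, passes → Group A. (9,6): 9+6 = 15, passes → Group A. (9,5): 9+5 = 14, passes → Group A.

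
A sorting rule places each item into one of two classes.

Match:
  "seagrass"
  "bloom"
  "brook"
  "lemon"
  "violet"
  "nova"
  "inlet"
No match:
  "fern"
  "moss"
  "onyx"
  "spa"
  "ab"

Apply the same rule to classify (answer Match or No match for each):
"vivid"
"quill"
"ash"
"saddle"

Match, Match, No match, Match

A rule that fits every label: has ≥ 2 vowels — true of each 'Match' example, false of each 'No match' one.
Match: "vivid", since 2 vowels.
Match: "quill", since 2 vowels.
No match: "ash", since 1 vowel.
Match: "saddle", since 2 vowels.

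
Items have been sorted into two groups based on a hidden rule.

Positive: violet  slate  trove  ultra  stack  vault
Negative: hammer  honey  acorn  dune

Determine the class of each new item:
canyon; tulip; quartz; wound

The classifier is using: contains 't'.
Negative: canyon, since no 't'. Positive: tulip, since has 't'. Positive: quartz, since has 't'. Negative: wound, since no 't'.

Negative, Positive, Positive, Negative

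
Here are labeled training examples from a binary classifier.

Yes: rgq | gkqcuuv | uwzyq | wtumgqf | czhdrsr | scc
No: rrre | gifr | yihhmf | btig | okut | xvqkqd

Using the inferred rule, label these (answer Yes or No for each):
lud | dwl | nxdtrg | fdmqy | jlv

The classifier is using: odd length.
lud — length 3, hence Yes. dwl — length 3, hence Yes. nxdtrg — length 6, hence No. fdmqy — length 5, hence Yes. jlv — length 3, hence Yes.

Yes, Yes, No, Yes, Yes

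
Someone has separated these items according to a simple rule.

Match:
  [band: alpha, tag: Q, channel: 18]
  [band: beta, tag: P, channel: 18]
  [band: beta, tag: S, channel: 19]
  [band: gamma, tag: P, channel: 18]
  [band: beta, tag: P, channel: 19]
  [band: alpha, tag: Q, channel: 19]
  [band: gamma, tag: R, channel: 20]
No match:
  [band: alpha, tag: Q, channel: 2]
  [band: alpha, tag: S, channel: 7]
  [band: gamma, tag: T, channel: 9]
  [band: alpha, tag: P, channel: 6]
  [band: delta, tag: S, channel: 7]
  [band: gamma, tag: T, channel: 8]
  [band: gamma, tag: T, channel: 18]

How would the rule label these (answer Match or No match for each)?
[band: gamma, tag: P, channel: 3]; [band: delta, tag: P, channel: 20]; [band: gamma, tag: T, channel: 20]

One predicate separates the groups cleanly: tag is not T AND channel ≥ 8.
[band: gamma, tag: P, channel: 3]: No match (tag is P, channel = 3).
[band: delta, tag: P, channel: 20]: Match (tag is P, channel = 20).
[band: gamma, tag: T, channel: 20]: No match (tag is T, channel = 20).

No match, Match, No match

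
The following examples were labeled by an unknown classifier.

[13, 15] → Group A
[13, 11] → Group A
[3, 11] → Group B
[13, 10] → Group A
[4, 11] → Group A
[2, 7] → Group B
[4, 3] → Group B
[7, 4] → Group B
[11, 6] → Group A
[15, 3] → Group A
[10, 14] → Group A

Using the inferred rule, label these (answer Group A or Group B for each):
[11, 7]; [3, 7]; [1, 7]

Every 'Group A' example satisfies: sum ≥ 15. None of the 'Group B' examples do.

Group A, Group B, Group B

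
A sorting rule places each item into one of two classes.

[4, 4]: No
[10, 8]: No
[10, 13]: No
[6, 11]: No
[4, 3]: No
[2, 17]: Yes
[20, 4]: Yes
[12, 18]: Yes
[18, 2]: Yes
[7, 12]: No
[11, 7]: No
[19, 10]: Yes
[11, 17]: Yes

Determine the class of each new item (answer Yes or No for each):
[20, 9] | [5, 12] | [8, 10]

Yes, No, No

'Yes' ⟺ max ≥ 17.
[20, 9]: max 20, checks out → Yes. [5, 12]: max 12, doesn't match → No. [8, 10]: max 10, doesn't match → No.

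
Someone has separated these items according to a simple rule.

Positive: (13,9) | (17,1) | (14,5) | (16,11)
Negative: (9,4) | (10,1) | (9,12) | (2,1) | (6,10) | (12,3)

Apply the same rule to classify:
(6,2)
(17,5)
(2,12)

Negative, Positive, Negative

The pattern is that an item is 'Positive' exactly when: first ≥ 13.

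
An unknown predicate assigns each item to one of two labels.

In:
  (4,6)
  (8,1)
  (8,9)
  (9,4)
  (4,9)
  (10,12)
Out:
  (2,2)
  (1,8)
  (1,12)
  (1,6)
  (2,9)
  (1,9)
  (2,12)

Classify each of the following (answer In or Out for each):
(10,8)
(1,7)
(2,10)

A rule that fits every label: first ≥ 4 — true of each 'In' example, false of each 'Out' one.

In, Out, Out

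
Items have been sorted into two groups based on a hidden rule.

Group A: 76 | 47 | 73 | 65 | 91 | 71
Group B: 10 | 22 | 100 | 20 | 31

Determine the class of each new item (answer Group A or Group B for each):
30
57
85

Group B, Group A, Group A

The rule appears to be: digit sum ≥ 5.
Group B: 30, since digit sum 3+0 = 3. Group A: 57, since digit sum 5+7 = 12. Group A: 85, since digit sum 8+5 = 13.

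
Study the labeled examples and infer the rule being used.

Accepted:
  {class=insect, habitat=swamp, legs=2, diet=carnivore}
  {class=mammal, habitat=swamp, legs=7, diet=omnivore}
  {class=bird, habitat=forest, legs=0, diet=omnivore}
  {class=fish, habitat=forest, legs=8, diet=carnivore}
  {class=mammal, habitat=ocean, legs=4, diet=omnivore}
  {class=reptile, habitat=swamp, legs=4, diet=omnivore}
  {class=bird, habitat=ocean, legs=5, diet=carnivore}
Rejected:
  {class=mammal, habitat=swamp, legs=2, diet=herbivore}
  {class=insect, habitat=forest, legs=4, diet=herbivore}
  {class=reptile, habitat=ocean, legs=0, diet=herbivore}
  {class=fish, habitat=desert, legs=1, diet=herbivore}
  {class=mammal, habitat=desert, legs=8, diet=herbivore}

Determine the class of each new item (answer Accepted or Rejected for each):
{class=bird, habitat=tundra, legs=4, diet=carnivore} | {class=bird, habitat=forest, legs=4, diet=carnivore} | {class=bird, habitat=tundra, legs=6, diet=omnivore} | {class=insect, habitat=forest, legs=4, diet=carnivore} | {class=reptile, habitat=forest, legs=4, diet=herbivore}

Accepted, Accepted, Accepted, Accepted, Rejected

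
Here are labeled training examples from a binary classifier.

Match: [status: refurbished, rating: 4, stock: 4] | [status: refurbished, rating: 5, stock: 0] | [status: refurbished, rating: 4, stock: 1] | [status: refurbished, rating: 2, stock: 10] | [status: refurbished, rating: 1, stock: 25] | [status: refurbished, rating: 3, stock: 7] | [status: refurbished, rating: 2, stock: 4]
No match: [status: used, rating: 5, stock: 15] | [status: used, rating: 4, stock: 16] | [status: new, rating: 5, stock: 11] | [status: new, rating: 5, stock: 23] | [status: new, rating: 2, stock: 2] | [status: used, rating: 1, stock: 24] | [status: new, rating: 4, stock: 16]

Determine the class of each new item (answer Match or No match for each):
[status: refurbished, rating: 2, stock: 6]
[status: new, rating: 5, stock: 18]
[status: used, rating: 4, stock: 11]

Match, No match, No match

The common property of the 'Match' items is: status is refurbished. No 'No match' item has it.
Match: [status: refurbished, rating: 2, stock: 6], since status is refurbished. No match: [status: new, rating: 5, stock: 18], since status is new. No match: [status: used, rating: 4, stock: 11], since status is used.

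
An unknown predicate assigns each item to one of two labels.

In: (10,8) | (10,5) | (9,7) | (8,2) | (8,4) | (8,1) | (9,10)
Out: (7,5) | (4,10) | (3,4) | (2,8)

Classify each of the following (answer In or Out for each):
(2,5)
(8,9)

The simplest hypothesis consistent with all the labels is: first ≥ 8.
(2,5): Out (first 2).
(8,9): In (first 8).

Out, In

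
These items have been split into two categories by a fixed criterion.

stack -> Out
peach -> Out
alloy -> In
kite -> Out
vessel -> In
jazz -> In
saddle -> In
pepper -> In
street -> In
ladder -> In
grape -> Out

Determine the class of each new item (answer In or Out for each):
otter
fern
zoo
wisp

In, Out, In, Out

A rule that fits every label: has a double letter — true of each 'In' example, false of each 'Out' one.
otter: 'tt' doubled, fits → In.
fern: no doubled letter, does not fit → Out.
zoo: 'oo' doubled, fits → In.
wisp: no doubled letter, does not fit → Out.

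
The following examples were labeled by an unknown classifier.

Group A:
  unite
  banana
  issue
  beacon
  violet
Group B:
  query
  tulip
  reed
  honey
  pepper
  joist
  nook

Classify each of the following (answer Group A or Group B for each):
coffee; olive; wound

All 'Group A' examples share one property — has ≥ 3 vowels — and every 'Group B' example lacks it.

Group A, Group A, Group B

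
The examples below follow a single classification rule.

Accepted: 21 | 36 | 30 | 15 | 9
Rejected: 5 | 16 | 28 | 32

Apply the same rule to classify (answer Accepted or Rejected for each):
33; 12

Accepted, Accepted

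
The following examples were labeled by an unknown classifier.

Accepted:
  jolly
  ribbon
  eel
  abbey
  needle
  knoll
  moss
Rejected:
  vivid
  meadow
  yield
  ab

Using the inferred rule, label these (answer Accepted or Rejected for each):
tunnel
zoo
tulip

Accepted, Accepted, Rejected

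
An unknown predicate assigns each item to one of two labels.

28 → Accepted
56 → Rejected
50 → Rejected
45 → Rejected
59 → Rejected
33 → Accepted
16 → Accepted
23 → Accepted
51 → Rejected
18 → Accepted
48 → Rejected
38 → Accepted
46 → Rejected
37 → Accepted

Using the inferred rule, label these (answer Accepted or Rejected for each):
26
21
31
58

'Accepted' ⟺ at most 38.
Accepted: 26, since 26 ≤ 38. Accepted: 21, since 21 ≤ 38. Accepted: 31, since 31 ≤ 38. Rejected: 58, since 58 > 38.

Accepted, Accepted, Accepted, Rejected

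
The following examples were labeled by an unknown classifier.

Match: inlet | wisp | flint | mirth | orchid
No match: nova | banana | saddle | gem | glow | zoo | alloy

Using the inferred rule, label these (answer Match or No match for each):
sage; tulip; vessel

No match, Match, No match

A rule that fits every label: contains 'i' — true of each 'Match' example, false of each 'No match' one.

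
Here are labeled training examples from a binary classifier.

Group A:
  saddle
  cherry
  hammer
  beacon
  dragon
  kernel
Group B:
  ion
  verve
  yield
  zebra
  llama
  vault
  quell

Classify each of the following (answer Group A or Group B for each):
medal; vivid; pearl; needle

The common property of the 'Group A' items is: even length. No 'Group B' item has it.

Group B, Group B, Group B, Group A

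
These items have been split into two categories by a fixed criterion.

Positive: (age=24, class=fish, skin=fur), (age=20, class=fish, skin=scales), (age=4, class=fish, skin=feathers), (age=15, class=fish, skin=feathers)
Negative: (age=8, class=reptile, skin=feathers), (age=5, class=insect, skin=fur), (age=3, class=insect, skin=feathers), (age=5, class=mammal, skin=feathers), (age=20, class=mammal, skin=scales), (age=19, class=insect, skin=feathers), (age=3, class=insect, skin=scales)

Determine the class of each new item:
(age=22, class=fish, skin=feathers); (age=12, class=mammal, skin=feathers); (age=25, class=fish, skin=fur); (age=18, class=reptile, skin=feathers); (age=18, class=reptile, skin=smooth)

Checking candidate rules against both groups, what survives is: class is fish.

Positive, Negative, Positive, Negative, Negative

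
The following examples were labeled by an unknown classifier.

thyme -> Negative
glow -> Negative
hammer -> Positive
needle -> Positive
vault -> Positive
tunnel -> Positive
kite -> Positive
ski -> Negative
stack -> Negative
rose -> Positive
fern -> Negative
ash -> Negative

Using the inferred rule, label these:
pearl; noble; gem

Positive, Positive, Negative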